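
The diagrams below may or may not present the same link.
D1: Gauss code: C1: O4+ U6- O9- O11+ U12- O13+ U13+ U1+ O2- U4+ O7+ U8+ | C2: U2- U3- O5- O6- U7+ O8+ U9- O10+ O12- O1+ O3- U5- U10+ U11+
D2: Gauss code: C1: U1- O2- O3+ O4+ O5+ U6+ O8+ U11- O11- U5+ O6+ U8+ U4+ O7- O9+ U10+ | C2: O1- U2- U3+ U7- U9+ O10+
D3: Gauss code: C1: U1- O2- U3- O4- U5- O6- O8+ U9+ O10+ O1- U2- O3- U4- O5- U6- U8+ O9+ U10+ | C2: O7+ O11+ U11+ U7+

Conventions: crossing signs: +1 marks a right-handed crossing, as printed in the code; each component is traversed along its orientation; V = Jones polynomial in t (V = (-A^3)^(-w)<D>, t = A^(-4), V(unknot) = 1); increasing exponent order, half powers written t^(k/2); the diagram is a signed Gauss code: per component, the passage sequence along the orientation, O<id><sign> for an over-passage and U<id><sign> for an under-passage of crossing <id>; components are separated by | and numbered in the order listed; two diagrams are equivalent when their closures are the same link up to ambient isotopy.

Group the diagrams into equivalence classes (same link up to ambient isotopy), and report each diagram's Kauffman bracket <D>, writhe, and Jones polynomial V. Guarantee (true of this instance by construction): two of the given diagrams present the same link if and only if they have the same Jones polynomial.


classes: {D1} | {D2} | {D3}
V(D1) = -t^(-3/2) + t^(-1/2) - 2t^(1/2) + t^(3/2) - 2t^(5/2) + t^(7/2)  [13 crossings, <D> = -A^-11 + 2A^-7 - A^-3 + 2A - A^5 + A^9, w = +1]
V(D2) = -t^(1/2) - t^(3/2) - t^(5/2) + t^(9/2)  [11 crossings, <D> = -A^-9 + A^-1 + A^3 + A^7, w = +3]
V(D3) = t^(-9/2) - t^(-5/2) - t^(-3/2) - t^(-1/2)  (w -1, c 11, <D> = A^-1 + A^3 + A^7 - A^15)
insight: 3 values of V(t) split the 3 diagrams


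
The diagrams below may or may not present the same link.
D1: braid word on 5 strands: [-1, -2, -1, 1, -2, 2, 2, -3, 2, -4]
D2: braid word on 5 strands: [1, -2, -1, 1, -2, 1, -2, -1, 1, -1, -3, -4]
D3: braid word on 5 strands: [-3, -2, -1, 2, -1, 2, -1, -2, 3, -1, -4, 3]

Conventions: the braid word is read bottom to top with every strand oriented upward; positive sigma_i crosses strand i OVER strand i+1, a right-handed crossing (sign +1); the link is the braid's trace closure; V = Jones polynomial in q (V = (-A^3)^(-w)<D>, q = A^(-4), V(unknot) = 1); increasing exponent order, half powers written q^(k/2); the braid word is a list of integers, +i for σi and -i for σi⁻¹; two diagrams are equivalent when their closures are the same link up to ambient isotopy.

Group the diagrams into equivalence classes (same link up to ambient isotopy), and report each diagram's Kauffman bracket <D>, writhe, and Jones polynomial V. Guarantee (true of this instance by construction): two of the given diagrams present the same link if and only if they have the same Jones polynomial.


equivalence classes: {D1} | {D2} | {D3}
D1 (bracket A^-6; 10 crossings at w = -2): V = 1
V(D2) = -q^-4 + q^-3 + q^-1  [12 crossings, <D> = A^-8 + 1 - A^4, w = -4]
D3 (bracket A^-8 - A^-4 + 2 - A^4 + A^8 - A^12; 12 crossings at w = -4): V = -q^-6 + q^-5 - q^-4 + 2q^-3 - q^-2 + q^-1
key observation: V(q) takes 3 values over 3 diagrams, fixing the grouping


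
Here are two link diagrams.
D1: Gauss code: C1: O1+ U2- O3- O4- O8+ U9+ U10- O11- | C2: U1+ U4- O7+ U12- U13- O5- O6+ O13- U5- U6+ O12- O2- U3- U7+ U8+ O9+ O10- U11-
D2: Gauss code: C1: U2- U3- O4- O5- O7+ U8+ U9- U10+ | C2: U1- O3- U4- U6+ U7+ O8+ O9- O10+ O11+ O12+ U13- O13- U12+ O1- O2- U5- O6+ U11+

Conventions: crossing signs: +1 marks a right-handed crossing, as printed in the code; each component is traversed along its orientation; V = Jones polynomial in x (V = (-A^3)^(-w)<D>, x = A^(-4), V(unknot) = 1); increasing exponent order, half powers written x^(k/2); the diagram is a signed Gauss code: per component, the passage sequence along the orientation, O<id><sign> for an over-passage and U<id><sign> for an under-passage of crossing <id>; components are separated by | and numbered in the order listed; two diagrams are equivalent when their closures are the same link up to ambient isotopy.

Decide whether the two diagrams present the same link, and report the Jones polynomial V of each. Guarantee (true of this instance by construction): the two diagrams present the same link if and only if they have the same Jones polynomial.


equivalent: yes
D1 (bracket A^-7 + A; 13 crossings at w = -3): V = -x^(-5/2) - x^(-1/2)
D2 (bracket A^-1 + A^7; 13 crossings at w = -1): V = -x^(-5/2) - x^(-1/2)
key observation: from 13 to 13 crossings by R-moves: one link, two diagrams


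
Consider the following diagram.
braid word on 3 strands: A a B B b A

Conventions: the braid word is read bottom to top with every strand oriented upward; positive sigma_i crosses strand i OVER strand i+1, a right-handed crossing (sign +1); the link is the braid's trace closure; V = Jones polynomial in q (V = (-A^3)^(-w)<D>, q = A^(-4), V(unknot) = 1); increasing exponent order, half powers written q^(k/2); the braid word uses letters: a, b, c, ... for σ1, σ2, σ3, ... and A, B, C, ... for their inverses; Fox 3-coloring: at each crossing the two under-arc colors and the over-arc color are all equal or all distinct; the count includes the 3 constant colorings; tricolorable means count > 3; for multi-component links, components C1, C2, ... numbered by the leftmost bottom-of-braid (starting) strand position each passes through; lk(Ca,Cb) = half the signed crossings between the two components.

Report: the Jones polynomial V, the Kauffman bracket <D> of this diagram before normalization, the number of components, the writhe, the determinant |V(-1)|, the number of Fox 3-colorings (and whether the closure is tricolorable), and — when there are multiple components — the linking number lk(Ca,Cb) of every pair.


V(q) = 1
bracket: A^-6, w = -2
1 component, writhe -2, over 6 crossings
det 1, colorings 3 of 3^6 — not tricolorable
observation: w = -2 shifts under R1 moves; the (-A^3)^(2) factor cancels that in V


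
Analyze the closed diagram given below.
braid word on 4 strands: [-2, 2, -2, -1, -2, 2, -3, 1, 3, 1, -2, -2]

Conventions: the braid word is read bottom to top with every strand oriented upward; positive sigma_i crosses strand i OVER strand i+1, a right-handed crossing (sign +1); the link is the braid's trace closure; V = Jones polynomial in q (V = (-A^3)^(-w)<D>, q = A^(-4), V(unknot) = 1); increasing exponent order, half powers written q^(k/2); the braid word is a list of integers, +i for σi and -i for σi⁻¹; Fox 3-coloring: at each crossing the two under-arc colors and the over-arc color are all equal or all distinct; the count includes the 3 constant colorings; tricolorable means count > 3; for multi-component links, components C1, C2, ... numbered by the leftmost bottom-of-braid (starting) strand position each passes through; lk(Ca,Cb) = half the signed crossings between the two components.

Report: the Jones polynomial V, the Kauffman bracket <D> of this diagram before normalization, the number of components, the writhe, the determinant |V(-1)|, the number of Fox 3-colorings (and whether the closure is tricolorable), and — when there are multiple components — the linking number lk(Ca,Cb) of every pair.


V(q) = q^(-9/2) - q^(-5/2) - q^(-3/2) - q^(-1/2)
bracket: -A^-4 - 1 - A^4 + A^12, w = -2
2 components, writhe -2, over 12 crossings
lk(C1,C2) = 0
det 0, colorings 27 of 3^13 — tricolorable
observation: free reduction leaves σ2⁻¹ σ1⁻¹ σ3⁻¹ σ1 σ3 σ1 σ2⁻¹ σ2⁻¹ of the original 12 letters


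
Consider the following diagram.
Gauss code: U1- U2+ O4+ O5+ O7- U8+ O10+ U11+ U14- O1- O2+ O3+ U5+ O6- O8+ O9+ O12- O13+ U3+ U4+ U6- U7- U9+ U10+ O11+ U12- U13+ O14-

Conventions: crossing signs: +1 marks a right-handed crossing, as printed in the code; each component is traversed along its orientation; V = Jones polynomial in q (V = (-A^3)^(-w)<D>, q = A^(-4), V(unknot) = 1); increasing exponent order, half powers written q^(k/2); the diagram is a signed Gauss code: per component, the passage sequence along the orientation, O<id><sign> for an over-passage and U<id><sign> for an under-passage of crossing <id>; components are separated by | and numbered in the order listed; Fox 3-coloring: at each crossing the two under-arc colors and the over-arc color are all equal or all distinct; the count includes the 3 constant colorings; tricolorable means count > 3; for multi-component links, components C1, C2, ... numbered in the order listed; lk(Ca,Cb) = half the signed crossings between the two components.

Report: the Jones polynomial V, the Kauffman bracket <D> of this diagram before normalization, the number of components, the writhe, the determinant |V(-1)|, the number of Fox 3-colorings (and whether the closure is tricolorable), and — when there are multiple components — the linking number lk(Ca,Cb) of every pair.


Jones polynomial: V(q) = q + q^3 - q^4
<D> = -A^-4 + 1 + A^8; writhe +4
components 1, writhe +4 (14 crossings)
3-colorings: 9 of 3^14, det 3 — tricolorable
note: the span of V is 3, forcing >= 3 crossings in any diagram


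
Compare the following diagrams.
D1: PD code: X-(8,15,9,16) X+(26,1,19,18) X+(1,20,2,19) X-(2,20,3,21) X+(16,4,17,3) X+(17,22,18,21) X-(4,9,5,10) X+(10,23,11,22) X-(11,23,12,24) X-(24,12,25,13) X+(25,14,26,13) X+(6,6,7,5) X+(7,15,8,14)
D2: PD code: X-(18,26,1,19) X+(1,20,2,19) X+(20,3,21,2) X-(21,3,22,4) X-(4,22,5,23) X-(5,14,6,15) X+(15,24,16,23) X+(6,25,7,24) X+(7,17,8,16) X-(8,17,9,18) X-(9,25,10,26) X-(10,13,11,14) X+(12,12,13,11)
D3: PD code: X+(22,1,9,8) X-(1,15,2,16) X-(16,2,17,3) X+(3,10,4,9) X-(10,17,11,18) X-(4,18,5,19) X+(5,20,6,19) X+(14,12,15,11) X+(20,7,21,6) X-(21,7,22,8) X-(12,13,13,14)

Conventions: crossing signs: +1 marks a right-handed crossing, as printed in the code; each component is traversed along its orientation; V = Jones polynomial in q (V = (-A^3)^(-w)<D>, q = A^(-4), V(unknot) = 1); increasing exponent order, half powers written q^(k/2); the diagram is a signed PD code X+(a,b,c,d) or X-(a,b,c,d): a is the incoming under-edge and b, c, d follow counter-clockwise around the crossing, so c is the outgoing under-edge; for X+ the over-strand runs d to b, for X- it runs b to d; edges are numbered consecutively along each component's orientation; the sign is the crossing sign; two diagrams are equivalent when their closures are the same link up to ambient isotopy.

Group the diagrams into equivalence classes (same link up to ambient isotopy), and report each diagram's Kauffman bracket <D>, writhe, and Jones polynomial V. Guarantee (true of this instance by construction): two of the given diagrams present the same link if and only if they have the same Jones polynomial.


equivalence classes: {D1} | {D2} | {D3}
D1 (bracket A^-1 + A^7; 13 crossings at w = +3): V = -q^(1/2) - q^(5/2)
D2 (bracket A^-5 + A^-1; 13 crossings at w = -1): V = -q^(-1/2) - q^(1/2)
V(D3) = q^(-7/2) - 2q^(-5/2) + q^(-3/2) - 2q^(-1/2) + q^(1/2) - q^(3/2)  [11 crossings, <D> = A^-9 - A^-5 + 2A^-1 - A^3 + 2A^7 - A^11, w = -1]
key observation: 3 classes among 3 diagrams; unequal V(q) rules out equality


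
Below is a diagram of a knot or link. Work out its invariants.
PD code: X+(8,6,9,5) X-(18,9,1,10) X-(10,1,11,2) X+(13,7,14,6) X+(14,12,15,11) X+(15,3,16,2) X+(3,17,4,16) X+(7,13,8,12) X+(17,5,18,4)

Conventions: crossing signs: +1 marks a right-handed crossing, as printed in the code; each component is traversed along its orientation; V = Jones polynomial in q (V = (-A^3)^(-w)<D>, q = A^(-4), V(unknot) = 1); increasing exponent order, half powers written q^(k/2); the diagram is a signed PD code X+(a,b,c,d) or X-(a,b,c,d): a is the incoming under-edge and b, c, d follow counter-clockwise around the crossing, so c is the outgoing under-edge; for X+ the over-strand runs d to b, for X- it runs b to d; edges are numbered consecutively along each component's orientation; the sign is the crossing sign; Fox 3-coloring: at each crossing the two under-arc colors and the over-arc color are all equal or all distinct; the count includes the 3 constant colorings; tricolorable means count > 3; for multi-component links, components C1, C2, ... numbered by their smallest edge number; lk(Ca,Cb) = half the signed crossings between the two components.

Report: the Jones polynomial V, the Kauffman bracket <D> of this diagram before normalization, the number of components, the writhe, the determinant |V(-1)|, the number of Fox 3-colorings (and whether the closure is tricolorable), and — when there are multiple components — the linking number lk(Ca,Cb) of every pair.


V = 2q - 2q^2 + 3q^3 - 3q^4 + 2q^5 - 2q^6 + q^7
<D> = -A^-13 + 2A^-9 - 2A^-5 + 3A^-1 - 3A^3 + 2A^7 - 2A^11 (w = +5)
1 component over 9 crossings, w = +5
9 Fox colorings among 3^9, |V(-1)| = 15: tricolorable
why: w = +5 (over 9 crossings) is diagram-only; (-A^3)^(-5) removes it from V


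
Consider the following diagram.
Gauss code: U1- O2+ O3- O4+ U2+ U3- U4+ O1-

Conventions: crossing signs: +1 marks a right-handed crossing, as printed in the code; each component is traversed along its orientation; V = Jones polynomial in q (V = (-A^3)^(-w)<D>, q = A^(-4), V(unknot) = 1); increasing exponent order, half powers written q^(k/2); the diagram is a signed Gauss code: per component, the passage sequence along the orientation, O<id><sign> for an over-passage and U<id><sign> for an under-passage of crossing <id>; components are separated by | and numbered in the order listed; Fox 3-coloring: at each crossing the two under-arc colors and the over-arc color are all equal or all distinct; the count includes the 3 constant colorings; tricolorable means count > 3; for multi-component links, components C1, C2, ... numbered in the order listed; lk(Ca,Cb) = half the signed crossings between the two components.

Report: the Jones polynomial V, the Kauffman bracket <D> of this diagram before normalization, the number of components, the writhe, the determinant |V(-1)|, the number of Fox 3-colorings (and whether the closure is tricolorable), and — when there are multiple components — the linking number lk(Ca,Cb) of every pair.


Jones polynomial: V(q) = 1
<D> = 1; writhe 0
components 1, writhe 0 (4 crossings)
3-colorings: 3 of 3^4, det 1 — not tricolorable
note: |V(-1)| = 1: so not tricolorable, since 3 does not divide 1


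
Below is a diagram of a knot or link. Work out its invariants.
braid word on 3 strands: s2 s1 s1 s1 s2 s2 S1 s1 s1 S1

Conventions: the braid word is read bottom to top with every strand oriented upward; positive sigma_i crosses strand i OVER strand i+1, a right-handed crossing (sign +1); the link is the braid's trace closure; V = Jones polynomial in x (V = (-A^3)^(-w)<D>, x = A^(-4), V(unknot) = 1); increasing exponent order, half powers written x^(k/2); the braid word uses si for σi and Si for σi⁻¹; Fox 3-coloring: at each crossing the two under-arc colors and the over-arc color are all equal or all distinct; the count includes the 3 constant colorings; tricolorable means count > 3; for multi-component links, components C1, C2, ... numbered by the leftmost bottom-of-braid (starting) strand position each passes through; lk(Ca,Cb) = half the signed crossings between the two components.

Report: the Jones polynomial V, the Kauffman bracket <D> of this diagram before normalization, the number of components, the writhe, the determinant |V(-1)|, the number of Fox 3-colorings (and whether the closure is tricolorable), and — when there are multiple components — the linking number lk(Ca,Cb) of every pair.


Jones polynomial: V(x) = x^2 + 2x^4 - 2x^5 + x^6 - 2x^7 + x^8
<D> = A^-14 - 2A^-10 + A^-6 - 2A^-2 + 2A^2 + A^10; writhe +6
components 1, writhe +6 (10 crossings)
3-colorings: 27 of 3^10, det 9 — tricolorable
note: w = +6 (over 10 crossings) is diagram-only; (-A^3)^(-6) removes it from V


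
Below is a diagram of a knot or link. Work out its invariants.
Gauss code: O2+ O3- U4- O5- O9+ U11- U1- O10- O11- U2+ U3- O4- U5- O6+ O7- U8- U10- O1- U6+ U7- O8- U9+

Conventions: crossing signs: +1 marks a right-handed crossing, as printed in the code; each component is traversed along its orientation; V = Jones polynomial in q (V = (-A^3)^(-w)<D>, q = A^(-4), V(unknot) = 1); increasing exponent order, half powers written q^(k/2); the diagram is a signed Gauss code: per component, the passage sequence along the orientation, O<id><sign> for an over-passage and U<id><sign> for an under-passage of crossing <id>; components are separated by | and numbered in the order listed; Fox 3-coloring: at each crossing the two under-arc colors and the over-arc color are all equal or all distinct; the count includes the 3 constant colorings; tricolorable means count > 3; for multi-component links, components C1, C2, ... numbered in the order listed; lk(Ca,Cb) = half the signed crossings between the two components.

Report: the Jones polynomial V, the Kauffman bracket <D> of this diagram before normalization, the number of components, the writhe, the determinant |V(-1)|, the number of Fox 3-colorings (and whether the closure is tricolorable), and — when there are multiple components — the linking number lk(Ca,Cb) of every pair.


V = -q^-6 + q^-5 - q^-4 + 2q^-3 - q^-2 + q^-1
<D> = -A^-11 + A^-7 - 2A^-3 + A - A^5 + A^9 (w = -5)
1 component over 11 crossings, w = -5
3 Fox colorings among 3^11, |V(-1)| = 7: not tricolorable
why: the span of V is 5, forcing >= 5 crossings in any diagram


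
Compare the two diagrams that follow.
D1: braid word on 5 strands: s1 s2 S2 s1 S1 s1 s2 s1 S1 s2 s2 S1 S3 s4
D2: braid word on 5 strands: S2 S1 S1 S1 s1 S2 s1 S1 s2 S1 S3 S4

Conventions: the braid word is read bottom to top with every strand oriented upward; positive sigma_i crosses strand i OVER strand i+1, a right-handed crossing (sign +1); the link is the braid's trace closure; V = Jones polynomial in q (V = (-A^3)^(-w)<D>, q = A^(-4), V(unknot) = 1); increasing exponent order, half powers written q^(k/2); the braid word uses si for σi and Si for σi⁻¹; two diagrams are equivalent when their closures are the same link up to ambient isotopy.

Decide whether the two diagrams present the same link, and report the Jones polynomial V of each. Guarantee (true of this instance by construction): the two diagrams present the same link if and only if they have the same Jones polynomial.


same link: no
V(D1) = q + q^3 - q^4  [14 crossings, <D> = -A^-4 + 1 + A^8, w = +4]
D2 (bracket A^-14 + A^-6 - A^-2; 12 crossings at w = -6): V = -q^-4 + q^-3 + q^-1
note: comparing 2 Jones polynomials yields 2 groups


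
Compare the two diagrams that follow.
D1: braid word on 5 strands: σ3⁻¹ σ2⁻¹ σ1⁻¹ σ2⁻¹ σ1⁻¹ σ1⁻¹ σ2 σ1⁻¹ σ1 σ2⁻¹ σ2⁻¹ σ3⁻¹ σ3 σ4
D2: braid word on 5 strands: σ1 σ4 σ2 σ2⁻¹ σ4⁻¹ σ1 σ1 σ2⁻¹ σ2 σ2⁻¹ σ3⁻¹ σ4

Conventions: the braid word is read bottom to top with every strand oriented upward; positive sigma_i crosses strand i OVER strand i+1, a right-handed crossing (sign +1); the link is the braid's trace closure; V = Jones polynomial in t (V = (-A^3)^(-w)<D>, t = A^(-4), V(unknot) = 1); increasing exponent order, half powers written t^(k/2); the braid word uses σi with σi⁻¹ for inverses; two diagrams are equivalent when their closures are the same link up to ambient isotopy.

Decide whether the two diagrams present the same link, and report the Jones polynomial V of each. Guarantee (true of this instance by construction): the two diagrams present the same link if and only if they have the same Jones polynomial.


equivalent: no
D1 (bracket A^-10 + A^-2 - A^2 + A^6 - A^10; 14 crossings at w = -6): V = -t^-7 + t^-6 - t^-5 + t^-4 + t^-2
V(D2) = t + t^3 - t^4  (w +2, c 12, <D> = -A^-10 + A^-6 + A^2)
key observation: V(t) takes 2 values over 2 diagrams, fixing the grouping


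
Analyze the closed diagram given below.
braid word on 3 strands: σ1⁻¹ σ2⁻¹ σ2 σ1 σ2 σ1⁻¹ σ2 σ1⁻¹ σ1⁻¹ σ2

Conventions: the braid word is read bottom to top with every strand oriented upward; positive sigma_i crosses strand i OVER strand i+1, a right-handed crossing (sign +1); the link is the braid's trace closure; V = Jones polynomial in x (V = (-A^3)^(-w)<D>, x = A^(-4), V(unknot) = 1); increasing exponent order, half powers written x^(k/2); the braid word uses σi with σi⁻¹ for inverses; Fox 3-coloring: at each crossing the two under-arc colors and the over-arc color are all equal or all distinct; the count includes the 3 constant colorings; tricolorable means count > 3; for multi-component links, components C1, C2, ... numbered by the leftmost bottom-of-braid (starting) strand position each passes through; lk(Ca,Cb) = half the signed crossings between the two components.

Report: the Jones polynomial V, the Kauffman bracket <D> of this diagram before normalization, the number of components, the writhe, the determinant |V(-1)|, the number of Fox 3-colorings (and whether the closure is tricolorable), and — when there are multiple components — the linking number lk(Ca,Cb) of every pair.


V(x) = -x^-3 + 2x^-2 - 2x^-1 + 3 - 2x + 2x^2 - x^3
bracket: -A^-12 + 2A^-8 - 2A^-4 + 3 - 2A^4 + 2A^8 - A^12, w = 0
1 component, writhe 0, over 10 crossings
det 13, colorings 3 of 3^10 — not tricolorable
observation: free reduction leaves σ2 σ1⁻¹ σ2 σ1⁻¹ σ1⁻¹ σ2 of the original 10 letters


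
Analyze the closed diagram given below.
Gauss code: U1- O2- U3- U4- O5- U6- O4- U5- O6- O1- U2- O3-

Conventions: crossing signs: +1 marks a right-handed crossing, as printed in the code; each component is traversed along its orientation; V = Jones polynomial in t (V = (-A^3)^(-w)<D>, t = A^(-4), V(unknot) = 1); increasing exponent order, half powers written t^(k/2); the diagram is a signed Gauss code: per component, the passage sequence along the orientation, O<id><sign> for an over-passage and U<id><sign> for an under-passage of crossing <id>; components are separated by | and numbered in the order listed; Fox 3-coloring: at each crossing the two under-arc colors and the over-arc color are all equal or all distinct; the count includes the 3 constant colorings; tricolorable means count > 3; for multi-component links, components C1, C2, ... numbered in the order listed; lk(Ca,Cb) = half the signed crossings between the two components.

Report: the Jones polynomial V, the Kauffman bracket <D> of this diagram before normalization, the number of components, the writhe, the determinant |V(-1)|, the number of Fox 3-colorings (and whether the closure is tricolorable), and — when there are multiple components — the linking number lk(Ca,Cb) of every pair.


V(t) = t^-8 - 2t^-7 + t^-6 - 2t^-5 + 2t^-4 + t^-2
bracket: A^-10 + 2A^-2 - 2A^2 + A^6 - 2A^10 + A^14, w = -6
1 component, writhe -6, over 6 crossings
det 9, colorings 27 of 3^6 — tricolorable
observation: V spans 6 powers of t: at least 6 crossings in any diagram


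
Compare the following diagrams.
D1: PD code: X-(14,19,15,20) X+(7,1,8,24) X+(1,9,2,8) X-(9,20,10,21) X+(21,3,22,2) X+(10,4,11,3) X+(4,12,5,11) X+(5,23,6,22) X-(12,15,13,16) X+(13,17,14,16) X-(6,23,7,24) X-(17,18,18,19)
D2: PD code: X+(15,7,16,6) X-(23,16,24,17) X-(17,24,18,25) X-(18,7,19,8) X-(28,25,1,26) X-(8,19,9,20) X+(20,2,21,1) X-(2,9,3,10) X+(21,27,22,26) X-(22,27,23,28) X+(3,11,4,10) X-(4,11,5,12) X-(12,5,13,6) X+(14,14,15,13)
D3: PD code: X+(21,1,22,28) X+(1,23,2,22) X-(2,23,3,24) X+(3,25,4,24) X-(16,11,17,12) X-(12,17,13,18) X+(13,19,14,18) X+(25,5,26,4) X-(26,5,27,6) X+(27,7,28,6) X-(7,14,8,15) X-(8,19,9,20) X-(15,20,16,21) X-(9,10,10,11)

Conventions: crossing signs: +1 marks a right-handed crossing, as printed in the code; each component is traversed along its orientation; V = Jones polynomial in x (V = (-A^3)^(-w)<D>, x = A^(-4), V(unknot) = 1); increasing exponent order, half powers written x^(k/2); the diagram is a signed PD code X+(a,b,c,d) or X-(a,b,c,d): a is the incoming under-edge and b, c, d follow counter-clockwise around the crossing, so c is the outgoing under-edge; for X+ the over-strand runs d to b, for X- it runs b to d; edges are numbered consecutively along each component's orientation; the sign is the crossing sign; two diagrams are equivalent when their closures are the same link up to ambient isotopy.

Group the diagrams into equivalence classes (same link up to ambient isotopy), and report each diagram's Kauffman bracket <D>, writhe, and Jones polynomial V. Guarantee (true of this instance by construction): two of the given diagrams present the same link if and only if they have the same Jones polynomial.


classes: {D1} | {D2} | {D3}
V(D1) = x - x^2 + 2x^3 - x^4 + x^5 - x^6  [12 crossings, <D> = -A^-18 + A^-14 - A^-10 + 2A^-6 - A^-2 + A^2, w = +2]
V(D2) = -x^-6 + x^-5 - x^-4 + 2x^-3 - x^-2 + x^-1  (w -4, c 14, <D> = A^-8 - A^-4 + 2 - A^4 + A^8 - A^12)
D3 (bracket -A^-18 + A^-14 - A^-10 + 3A^-6 - A^-2 + A^2 - A^6; 14 crossings at w = -2): V = -x^-3 + x^-2 - x^-1 + 3 - x + x^2 - x^3
note: 3 values of V(x) split the 3 diagrams


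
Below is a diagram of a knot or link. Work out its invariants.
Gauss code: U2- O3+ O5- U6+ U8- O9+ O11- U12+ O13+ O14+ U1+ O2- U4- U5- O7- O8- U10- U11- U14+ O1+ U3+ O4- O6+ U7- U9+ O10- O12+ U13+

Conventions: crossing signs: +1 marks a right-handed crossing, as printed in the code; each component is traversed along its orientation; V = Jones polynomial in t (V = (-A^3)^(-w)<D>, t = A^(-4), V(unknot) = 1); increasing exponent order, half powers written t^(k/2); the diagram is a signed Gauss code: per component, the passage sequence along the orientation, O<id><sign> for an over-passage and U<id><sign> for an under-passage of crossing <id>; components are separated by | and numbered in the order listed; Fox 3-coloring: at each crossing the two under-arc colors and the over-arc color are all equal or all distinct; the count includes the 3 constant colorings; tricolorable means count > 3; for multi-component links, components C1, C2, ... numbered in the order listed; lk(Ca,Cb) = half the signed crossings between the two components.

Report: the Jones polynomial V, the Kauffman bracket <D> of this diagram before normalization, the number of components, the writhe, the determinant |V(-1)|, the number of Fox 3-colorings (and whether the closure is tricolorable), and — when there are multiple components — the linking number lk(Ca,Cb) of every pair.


V = t^-5 - 2t^-4 + 2t^-3 - 3t^-2 + 4t^-1 - 3 + 4t - 3t^2 + 2t^3 - 2t^4 + t^5
<D> = A^-20 - 2A^-16 + 2A^-12 - 3A^-8 + 4A^-4 - 3 + 4A^4 - 3A^8 + 2A^12 - 2A^16 + A^20 (w = 0)
1 component over 14 crossings, w = 0
27 Fox colorings among 3^14, |V(-1)| = 27: tricolorable
why: the span of V is 10, forcing >= 10 crossings in any diagram


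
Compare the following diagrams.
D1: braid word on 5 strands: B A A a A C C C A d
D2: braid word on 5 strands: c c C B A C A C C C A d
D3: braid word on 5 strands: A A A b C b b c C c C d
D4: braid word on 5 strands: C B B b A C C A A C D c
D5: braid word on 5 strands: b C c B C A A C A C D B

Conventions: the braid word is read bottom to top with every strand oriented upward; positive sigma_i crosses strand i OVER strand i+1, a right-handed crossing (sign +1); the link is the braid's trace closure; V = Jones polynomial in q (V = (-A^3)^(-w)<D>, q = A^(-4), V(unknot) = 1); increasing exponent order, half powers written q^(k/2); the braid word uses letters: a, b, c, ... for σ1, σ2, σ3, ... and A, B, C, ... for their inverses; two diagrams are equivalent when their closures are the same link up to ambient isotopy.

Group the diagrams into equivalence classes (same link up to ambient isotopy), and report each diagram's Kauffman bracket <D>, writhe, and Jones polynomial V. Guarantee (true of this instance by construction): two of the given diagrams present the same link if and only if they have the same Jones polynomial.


grouping into links: {D1, D2, D4, D5} | {D3}
V(D1) = q^-8 - 2q^-7 + q^-6 - 2q^-5 + 2q^-4 + q^-2  (w -6, c 10, <D> = A^-10 + 2A^-2 - 2A^2 + A^6 - 2A^10 + A^14)
V(D2) = q^-8 - 2q^-7 + q^-6 - 2q^-5 + 2q^-4 + q^-2  (w -6, c 12, <D> = A^-10 + 2A^-2 - 2A^2 + A^6 - 2A^10 + A^14)
V(D3) = -q^-3 + q^-2 - q^-1 + 3 - q + q^2 - q^3  [12 crossings, <D> = -A^-12 + A^-8 - A^-4 + 3 - A^4 + A^8 - A^12, w = 0]
V(D4) = q^-8 - 2q^-7 + q^-6 - 2q^-5 + 2q^-4 + q^-2  (w -8, c 12, <D> = A^-16 + 2A^-8 - 2A^-4 + 1 - 2A^4 + A^8)
D5 (bracket A^-16 + 2A^-8 - 2A^-4 + 1 - 2A^4 + A^8; 12 crossings at w = -8): V = q^-8 - 2q^-7 + q^-6 - 2q^-5 + 2q^-4 + q^-2
why: comparing 5 Jones polynomials yields 2 groups


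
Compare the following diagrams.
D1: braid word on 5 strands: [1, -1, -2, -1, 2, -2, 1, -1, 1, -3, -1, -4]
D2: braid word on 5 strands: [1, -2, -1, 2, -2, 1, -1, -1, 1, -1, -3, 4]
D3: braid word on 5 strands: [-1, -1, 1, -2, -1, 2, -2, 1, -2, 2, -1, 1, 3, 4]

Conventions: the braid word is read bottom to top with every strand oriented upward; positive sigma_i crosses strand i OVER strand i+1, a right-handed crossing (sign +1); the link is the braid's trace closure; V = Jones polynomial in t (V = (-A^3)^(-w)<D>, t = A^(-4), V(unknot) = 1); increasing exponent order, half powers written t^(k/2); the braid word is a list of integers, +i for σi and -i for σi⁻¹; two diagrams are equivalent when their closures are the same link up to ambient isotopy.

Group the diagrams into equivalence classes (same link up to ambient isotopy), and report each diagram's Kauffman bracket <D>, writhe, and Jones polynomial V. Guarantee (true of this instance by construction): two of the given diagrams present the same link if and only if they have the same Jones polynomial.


grouping into links: {D1, D2, D3}
V(D1) = 1  (w -4, c 12, <D> = A^-12)
V(D2) = 1  [12 crossings, <D> = A^-6, w = -2]
D3 (bracket 1; 14 crossings at w = 0): V = 1
why: one V(t) for all 3 diagrams — one class (guaranteed)


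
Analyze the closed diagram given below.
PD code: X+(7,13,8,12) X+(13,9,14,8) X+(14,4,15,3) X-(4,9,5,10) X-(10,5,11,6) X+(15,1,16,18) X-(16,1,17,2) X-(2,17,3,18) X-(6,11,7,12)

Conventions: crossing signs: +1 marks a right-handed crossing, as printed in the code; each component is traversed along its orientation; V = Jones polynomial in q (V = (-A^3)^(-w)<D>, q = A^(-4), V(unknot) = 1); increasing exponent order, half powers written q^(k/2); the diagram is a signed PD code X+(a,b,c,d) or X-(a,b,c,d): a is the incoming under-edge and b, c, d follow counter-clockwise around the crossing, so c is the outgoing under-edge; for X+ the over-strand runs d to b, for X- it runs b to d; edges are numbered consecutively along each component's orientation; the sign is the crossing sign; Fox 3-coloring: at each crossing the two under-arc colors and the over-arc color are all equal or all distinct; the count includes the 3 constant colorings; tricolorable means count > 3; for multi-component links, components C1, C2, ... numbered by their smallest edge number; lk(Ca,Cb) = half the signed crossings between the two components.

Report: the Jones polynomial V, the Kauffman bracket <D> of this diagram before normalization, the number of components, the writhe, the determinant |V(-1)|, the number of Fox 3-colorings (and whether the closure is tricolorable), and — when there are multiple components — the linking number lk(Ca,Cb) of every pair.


V(q) = 1
bracket: -A^-3, w = -1
1 component, writhe -1, over 9 crossings
det 1, colorings 3 of 3^9 — not tricolorable
observation: w = -1 shifts under R1 moves; the (-A^3)^(1) factor cancels that in V


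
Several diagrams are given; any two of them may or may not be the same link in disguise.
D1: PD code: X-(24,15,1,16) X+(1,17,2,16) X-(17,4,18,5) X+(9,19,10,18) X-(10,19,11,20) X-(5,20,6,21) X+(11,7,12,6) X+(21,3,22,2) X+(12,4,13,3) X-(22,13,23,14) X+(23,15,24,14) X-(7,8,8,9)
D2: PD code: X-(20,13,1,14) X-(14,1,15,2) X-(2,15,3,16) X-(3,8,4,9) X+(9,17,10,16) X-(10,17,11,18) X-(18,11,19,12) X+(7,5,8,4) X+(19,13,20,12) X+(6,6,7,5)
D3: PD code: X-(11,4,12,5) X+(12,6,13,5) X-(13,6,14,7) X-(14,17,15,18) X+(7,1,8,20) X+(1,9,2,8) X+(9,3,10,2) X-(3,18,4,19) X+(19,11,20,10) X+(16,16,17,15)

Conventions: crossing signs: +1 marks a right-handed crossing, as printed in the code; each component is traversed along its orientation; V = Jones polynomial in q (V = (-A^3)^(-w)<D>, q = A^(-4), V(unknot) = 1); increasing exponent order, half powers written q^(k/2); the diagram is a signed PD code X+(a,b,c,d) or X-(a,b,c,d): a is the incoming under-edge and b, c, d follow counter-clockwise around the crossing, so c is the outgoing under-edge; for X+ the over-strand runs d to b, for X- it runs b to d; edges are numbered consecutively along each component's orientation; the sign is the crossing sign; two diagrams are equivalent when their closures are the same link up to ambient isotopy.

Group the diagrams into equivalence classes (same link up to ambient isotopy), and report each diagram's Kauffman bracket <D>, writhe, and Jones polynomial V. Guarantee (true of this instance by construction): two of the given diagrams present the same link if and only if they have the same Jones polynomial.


grouping into links: {D1} | {D2} | {D3}
V(D1) = 1  (w 0, c 12, <D> = 1)
D2 (bracket A^-2 + A^6 - A^10; 10 crossings at w = -2): V = -q^-4 + q^-3 + q^-1
V(D3) = q^-1 - 1 + 2q - 2q^2 + 2q^3 - 2q^4 + q^5  [10 crossings, <D> = A^-14 - 2A^-10 + 2A^-6 - 2A^-2 + 2A^2 - A^6 + A^10, w = +2]
why: V(q) takes 3 values over 3 diagrams, fixing the grouping


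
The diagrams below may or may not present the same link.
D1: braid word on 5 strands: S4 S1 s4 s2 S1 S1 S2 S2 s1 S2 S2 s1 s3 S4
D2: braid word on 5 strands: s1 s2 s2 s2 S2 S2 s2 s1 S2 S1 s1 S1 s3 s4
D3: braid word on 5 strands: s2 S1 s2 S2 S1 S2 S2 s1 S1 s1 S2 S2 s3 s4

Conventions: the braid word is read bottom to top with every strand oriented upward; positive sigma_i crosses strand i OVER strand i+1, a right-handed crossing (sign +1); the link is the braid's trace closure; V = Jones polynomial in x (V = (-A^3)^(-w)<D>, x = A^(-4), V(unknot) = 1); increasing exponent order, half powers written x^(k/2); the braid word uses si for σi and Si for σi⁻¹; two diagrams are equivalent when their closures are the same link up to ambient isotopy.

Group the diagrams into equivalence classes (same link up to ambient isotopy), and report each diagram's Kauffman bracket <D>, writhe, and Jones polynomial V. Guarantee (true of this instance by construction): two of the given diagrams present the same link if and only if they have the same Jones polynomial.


equivalence classes: {D1, D3} | {D2}
D1 (bracket A^-8 - A^-4 + 2 - A^4 + A^8 - A^12; 14 crossings at w = -4): V = -x^-6 + x^-5 - x^-4 + 2x^-3 - x^-2 + x^-1
V(D2) = 1  (w +4, c 14, <D> = A^12)
D3 (bracket A^-2 - A^2 + 2A^6 - A^10 + A^14 - A^18; 14 crossings at w = -2): V = -x^-6 + x^-5 - x^-4 + 2x^-3 - x^-2 + x^-1
key observation: V(x) takes 2 values over 3 diagrams, fixing the grouping


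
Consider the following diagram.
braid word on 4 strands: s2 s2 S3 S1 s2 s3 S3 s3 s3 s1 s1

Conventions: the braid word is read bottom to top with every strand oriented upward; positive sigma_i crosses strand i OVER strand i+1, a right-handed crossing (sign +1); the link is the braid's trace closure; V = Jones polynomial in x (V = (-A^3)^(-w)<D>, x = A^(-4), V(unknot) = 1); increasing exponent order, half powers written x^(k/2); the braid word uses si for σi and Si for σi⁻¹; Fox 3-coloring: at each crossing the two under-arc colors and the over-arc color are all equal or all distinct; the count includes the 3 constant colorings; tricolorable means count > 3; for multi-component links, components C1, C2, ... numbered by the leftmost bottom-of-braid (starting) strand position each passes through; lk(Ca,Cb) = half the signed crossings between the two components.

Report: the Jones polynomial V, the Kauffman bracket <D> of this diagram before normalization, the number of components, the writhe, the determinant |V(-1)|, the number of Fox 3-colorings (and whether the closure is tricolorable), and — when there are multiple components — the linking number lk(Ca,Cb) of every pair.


V = x - x^2 + 2x^3 - 2x^4 + 2x^5 - x^6 + x^7 - x^8
<D> = A^-17 - A^-13 + A^-9 - 2A^-5 + 2A^-1 - 2A^3 + A^7 - A^11 (w = +5)
1 component over 11 crossings, w = +5
3 Fox colorings among 3^11, |V(-1)| = 11: not tricolorable
why: w = +5 (over 11 crossings) is diagram-only; (-A^3)^(-5) removes it from V


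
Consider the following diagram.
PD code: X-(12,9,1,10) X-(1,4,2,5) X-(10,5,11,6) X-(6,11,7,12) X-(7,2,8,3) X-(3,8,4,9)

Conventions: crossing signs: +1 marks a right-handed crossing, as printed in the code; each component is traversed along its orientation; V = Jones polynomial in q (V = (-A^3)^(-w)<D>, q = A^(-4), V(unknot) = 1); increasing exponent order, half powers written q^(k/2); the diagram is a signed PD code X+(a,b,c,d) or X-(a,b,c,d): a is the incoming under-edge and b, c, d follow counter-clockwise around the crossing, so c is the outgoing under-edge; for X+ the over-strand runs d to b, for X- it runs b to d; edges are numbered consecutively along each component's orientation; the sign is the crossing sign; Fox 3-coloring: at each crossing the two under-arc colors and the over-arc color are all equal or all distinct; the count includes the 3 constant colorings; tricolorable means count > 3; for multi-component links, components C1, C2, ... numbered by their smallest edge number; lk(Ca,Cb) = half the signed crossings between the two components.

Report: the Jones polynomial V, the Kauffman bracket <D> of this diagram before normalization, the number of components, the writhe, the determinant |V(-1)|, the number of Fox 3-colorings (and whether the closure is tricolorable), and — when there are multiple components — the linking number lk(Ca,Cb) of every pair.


Jones polynomial: V(q) = -q^-7 + q^-6 - q^-5 + q^-4 + q^-2
<D> = A^-10 + A^-2 - A^2 + A^6 - A^10; writhe -6
components 1, writhe -6 (6 crossings)
3-colorings: 3 of 3^6, det 5 — not tricolorable
note: w = -6 shifts under R1 moves; the (-A^3)^(6) factor cancels that in V


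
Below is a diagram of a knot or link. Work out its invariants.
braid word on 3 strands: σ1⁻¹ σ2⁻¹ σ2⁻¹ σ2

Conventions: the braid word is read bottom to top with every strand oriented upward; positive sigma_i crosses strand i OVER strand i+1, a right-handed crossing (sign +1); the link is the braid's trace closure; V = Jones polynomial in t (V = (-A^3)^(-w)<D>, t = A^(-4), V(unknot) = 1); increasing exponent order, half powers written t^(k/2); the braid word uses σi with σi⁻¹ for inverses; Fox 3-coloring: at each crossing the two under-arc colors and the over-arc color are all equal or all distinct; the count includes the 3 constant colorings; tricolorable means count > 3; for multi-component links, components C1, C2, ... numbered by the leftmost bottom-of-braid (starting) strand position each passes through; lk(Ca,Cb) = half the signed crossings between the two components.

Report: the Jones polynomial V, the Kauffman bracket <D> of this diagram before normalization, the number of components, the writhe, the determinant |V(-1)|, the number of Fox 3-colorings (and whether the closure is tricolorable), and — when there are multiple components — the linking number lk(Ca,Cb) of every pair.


V(t) = 1
bracket: A^-6, w = -2
1 component, writhe -2, over 4 crossings
det 1, colorings 3 of 3^4 — not tricolorable
observation: the word shrinks to σ1⁻¹ σ2⁻¹ after cancelling


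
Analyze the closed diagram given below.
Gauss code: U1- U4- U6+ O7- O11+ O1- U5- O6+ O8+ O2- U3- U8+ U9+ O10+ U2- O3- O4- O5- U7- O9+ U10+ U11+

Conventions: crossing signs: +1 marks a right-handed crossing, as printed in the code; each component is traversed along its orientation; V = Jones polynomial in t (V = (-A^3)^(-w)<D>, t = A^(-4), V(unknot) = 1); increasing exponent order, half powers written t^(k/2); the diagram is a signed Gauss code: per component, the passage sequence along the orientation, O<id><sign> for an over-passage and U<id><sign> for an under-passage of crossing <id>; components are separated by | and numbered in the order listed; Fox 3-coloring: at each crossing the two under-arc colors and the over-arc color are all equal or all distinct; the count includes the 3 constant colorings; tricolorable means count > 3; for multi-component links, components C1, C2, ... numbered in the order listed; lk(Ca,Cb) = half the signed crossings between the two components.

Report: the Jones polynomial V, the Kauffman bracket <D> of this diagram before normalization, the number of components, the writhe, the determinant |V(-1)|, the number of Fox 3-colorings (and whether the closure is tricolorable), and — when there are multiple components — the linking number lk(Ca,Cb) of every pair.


Jones polynomial: V(t) = t^-4 - t^-3 + t^-2 - 2t^-1 + 2 - t + t^2
<D> = -A^-11 + A^-7 - 2A^-3 + 2A - A^5 + A^9 - A^13; writhe -1
components 1, writhe -1 (11 crossings)
3-colorings: 9 of 3^11, det 9 — tricolorable
note: det 9 = |V(-1)|; divisible by 3, so tricolorable
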